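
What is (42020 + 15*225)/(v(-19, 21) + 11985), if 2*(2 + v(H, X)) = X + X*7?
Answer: 45395/12067 ≈ 3.7619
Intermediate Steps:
v(H, X) = -2 + 4*X (v(H, X) = -2 + (X + X*7)/2 = -2 + (X + 7*X)/2 = -2 + (8*X)/2 = -2 + 4*X)
(42020 + 15*225)/(v(-19, 21) + 11985) = (42020 + 15*225)/((-2 + 4*21) + 11985) = (42020 + 3375)/((-2 + 84) + 11985) = 45395/(82 + 11985) = 45395/12067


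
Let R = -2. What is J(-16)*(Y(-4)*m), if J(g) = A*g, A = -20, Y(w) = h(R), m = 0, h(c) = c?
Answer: 0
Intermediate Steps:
Y(w) = -2
J(g) = -20*g
J(-16)*(Y(-4)*m) = (-20*(-16))*(-2*0) = 320*0 = 0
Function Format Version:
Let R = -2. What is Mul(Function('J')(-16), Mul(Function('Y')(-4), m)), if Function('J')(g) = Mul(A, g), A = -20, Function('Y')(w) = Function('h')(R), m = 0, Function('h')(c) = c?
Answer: 0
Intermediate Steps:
Function('Y')(w) = -2
Function('J')(g) = Mul(-20, g)
Mul(Function('J')(-16), Mul(Function('Y')(-4), m)) = Mul(Mul(-20, -16), Mul(-2, 0)) = Mul(320, 0) = 0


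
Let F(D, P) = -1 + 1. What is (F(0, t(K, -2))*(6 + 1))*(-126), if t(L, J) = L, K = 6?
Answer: 0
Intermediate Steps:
F(D, P) = 0
(F(0, t(K, -2))*(6 + 1))*(-126) = (0*(6 + 1))*(-126) = (0*7)*(-126) = 0*(-126) = 0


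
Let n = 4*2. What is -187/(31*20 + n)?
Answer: -187/628 ≈ -0.29777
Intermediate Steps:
n = 8
-187/(31*20 + n) = -187/(31*20 + 8) = -187/(620 + 8) = -187/628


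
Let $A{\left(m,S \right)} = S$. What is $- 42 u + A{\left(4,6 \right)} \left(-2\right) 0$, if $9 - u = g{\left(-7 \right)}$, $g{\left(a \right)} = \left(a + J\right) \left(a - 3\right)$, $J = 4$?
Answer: $882$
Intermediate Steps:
$g{\left(a \right)} = \left(-3 + a\right) \left(4 + a\right)$ ($g{\left(a \right)} = \left(a + 4\right) \left(a - 3\right) = \left(4 + a\right) \left(-3 + a\right) = \left(-3 + a\right) \left(4 + a\right)$)
$u = -21$ ($u = 9 - \left(-12 - 7 + \left(-7\right)^{2}\right) = 9 - \left(-12 - 7 + 49\right) = 9 - 30 = -21$)
$- 42 u + A{\left(4,6 \right)} \left(-2\right) 0 = \left(-42\right) \left(-21\right) + 6 \left(-2\right) 0 = 882 - 0 = 882 + 0 = 882$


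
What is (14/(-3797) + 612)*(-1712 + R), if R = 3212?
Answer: 3485625000/3797 ≈ 9.1799e+5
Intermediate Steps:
(14/(-3797) + 612)*(-1712 + R) = (14/(-3797) + 612)*(-1712 + 3212) = (14*(-1/3797) + 612)*1500 = (-14/3797 + 612)*1500 = (2323750/3797)*1500 = 3485625000/3797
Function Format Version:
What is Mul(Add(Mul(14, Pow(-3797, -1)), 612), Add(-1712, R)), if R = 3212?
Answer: Rational(3485625000, 3797) ≈ 9.1799e+5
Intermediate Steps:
Mul(Add(Mul(14, Pow(-3797, -1)), 612), Add(-1712, R)) = Mul(Add(Mul(14, Pow(-3797, -1)), 612), Add(-1712, 3212)) = Mul(Add(Mul(14, Rational(-1, 3797)), 612), 1500) = Mul(Add(Rational(-14, 3797), 612), 1500) = Mul(Rational(2323750, 3797), 1500) = Rational(3485625000, 3797)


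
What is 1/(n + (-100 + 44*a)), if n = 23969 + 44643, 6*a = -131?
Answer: 3/202654 ≈ 1.4804e-5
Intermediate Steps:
a = -131/6 (a = (⅙)*(-131) = -131/6 ≈ -21.833)
n = 68612
1/(n + (-100 + 44*a)) = 1/(68612 + (-100 + 44*(-131/6))) = 1/(68612 + (-100 - 2882/3)) = 1/(68612 - 3182/3) = 1/(202654/3) = 3/202654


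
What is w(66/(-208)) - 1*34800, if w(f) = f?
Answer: -3619233/104 ≈ -34800.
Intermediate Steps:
w(66/(-208)) - 1*34800 = 66/(-208) - 1*34800 = 66*(-1/208) - 34800 = -33/104 - 34800 = -3619233/104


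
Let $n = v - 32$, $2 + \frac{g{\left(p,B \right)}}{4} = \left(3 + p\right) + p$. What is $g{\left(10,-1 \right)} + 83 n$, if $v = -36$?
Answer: $-5560$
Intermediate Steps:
$g{\left(p,B \right)} = 4 + 8 p$ ($g{\left(p,B \right)} = -8 + 4 \left(\left(3 + p\right) + p\right) = -8 + 4 \left(3 + 2 p\right) = -8 + \left(12 + 8 p\right) = 4 + 8 p$)
$n = -68$ ($n = -36 - 32 = -68$)
$g{\left(10,-1 \right)} + 83 n = \left(4 + 8 \cdot 10\right) + 83 \left(-68\right) = \left(4 + 80\right) - 5644 = 84 - 5644 = -5560$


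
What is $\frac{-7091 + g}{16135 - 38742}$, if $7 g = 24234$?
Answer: $\frac{3629}{22607} \approx 0.16053$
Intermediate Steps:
$g = 3462$ ($g = \frac{1}{7} \cdot 24234 = 3462$)
$\frac{-7091 + g}{16135 - 38742} = \frac{-7091 + 3462}{16135 - 38742} = - \frac{3629}{-22607} = \left(-3629\right) \left(- \frac{1}{22607}\right) = \frac{3629}{22607}$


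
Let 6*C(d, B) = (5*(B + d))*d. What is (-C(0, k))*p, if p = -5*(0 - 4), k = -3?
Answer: 0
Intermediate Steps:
p = 20 (p = -5*(-4) = 20)
C(d, B) = d*(5*B + 5*d)/6 (C(d, B) = ((5*(B + d))*d)/6 = ((5*B + 5*d)*d)/6 = (d*(5*B + 5*d))/6 = d*(5*B + 5*d)/6)
(-C(0, k))*p = -5*0*(-3 + 0)/6*20 = -5*0*(-3)/6*20 = -1*0*20 = 0*20 = 0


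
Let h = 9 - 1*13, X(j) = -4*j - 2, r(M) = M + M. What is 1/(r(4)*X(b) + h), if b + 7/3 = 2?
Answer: -3/28 ≈ -0.10714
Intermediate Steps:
r(M) = 2*M
b = -⅓ (b = -7/3 + 2 = -⅓ ≈ -0.33333)
X(j) = -2 - 4*j
h = -4 (h = 9 - 13 = -4)
1/(r(4)*X(b) + h) = 1/((2*4)*(-2 - 4*(-⅓)) - 4) = 1/(8*(-2 + 4/3) - 4) = 1/(8*(-⅔) - 4) = 1/(-16/3 - 4) = 1/(-28/3) = -3/28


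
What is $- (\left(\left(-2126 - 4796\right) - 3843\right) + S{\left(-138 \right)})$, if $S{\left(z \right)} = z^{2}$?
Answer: $-8279$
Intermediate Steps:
$- (\left(\left(-2126 - 4796\right) - 3843\right) + S{\left(-138 \right)}) = - (\left(\left(-2126 - 4796\right) - 3843\right) + \left(-138\right)^{2}) = - (\left(-6922 - 3843\right) + 19044) = - (-10765 + 19044) = \left(-1\right) 8279 = -8279$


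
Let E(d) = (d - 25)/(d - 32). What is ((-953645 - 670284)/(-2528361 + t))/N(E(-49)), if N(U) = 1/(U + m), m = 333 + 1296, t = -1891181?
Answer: 214395978367/357982902 ≈ 598.90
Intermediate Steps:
m = 1629
E(d) = (-25 + d)/(-32 + d)
N(U) = 1/(1629 + U) (N(U) = 1/(U + 1629) = 1/(1629 + U))
((-953645 - 670284)/(-2528361 + t))/N(E(-49)) = ((-953645 - 670284)/(-2528361 - 1891181))/(1/(1629 + (-25 - 49)/(-32 - 49))) = (-1623929/(-4419542))/(1/(1629 - 74/(-81))) = (-1623929*(-1/4419542))/(1/(1629 - 1/81*(-74))) = 1623929/(4419542*(1/(1629 + 74/81))) = 1623929/(4419542*(1/(132023/81))) = 1623929/(4419542*(81/132023)) = (1623929/4419542)*(132023/81) = 214395978367/357982902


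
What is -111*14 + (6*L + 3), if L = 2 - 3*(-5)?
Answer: -1449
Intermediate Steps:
L = 17 (L = 2 + 15 = 17)
-111*14 + (6*L + 3) = -111*14 + (6*17 + 3) = -1554 + (102 + 3) = -1554 + 105 = -1449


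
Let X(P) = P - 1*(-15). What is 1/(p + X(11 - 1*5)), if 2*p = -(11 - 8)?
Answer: 2/39 ≈ 0.051282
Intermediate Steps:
p = -3/2 (p = (-(11 - 8))/2 = (-1*3)/2 = (1/2)*(-3) = -3/2 ≈ -1.5000)
X(P) = 15 + P (X(P) = P + 15 = 15 + P)
1/(p + X(11 - 1*5)) = 1/(-3/2 + (15 + (11 - 1*5))) = 1/(-3/2 + (15 + (11 - 5))) = 1/(-3/2 + (15 + 6)) = 1/(-3/2 + 21) = 1/(39/2) = 2/39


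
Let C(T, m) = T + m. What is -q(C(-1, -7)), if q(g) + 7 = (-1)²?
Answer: 6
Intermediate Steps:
q(g) = -6 (q(g) = -7 + (-1)² = -7 + 1 = -6)
-q(C(-1, -7)) = -1*(-6) = 6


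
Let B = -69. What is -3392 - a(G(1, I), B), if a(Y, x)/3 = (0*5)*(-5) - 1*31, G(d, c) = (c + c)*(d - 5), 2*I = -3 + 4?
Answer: -3299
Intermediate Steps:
I = 1/2 (I = (-3 + 4)/2 = (1/2)*1 = 1/2 ≈ 0.50000)
G(d, c) = 2*c*(-5 + d) (G(d, c) = (2*c)*(-5 + d) = 2*c*(-5 + d))
a(Y, x) = -93 (a(Y, x) = 3*((0*5)*(-5) - 1*31) = 3*(0*(-5) - 31) = 3*(0 - 31) = 3*(-31) = -93)
-3392 - a(G(1, I), B) = -3392 - 1*(-93) = -3392 + 93 = -3299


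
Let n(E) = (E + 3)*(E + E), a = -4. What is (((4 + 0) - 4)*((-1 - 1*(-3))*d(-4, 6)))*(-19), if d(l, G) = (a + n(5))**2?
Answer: 0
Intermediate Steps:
n(E) = 2*E*(3 + E) (n(E) = (3 + E)*(2*E) = 2*E*(3 + E))
d(l, G) = 5776 (d(l, G) = (-4 + 2*5*(3 + 5))**2 = (-4 + 2*5*8)**2 = (-4 + 80)**2 = 76**2 = 5776)
(((4 + 0) - 4)*((-1 - 1*(-3))*d(-4, 6)))*(-19) = (((4 + 0) - 4)*((-1 - 1*(-3))*5776))*(-19) = ((4 - 4)*((-1 + 3)*5776))*(-19) = (0*(2*5776))*(-19) = (0*11552)*(-19) = 0*(-19) = 0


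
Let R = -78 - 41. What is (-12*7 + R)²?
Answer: 41209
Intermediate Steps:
R = -119
(-12*7 + R)² = (-12*7 - 119)² = (-84 - 119)² = (-203)² = 41209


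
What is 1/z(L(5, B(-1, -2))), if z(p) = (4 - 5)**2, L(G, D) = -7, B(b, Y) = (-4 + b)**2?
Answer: 1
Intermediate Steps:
z(p) = 1 (z(p) = (-1)**2 = 1)
1/z(L(5, B(-1, -2))) = 1/1 = 1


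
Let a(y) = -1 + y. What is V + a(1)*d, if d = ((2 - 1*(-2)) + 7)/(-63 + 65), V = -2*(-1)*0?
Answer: 0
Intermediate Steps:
V = 0 (V = 2*0 = 0)
d = 11/2 (d = ((2 + 2) + 7)/2 = (4 + 7)*(½) = 11*(½) = 11/2 ≈ 5.5000)
V + a(1)*d = 0 + (-1 + 1)*(11/2) = 0 + 0*(11/2) = 0 + 0 = 0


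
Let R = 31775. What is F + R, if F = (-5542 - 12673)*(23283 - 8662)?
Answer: -266289740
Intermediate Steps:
F = -266321515 (F = -18215*14621 = -266321515)
F + R = -266321515 + 31775 = -266289740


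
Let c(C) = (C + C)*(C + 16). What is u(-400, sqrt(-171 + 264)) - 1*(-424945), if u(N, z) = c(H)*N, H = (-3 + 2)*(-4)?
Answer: 360945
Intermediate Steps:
H = 4 (H = -1*(-4) = 4)
c(C) = 2*C*(16 + C) (c(C) = (2*C)*(16 + C) = 2*C*(16 + C))
u(N, z) = 160*N (u(N, z) = (2*4*(16 + 4))*N = (2*4*20)*N = 160*N)
u(-400, sqrt(-171 + 264)) - 1*(-424945) = 160*(-400) - 1*(-424945) = -64000 + 424945 = 360945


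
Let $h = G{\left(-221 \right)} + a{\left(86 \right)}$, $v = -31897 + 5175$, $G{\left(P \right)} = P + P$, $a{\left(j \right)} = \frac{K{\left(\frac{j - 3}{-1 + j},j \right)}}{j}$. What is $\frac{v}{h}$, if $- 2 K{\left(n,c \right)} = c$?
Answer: $\frac{53444}{885} \approx 60.389$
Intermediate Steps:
$K{\left(n,c \right)} = - \frac{c}{2}$
$a{\left(j \right)} = - \frac{1}{2}$ ($a{\left(j \right)} = \frac{\left(- \frac{1}{2}\right) j}{j} = - \frac{1}{2}$)
$G{\left(P \right)} = 2 P$
$v = -26722$
$h = - \frac{885}{2}$ ($h = 2 \left(-221\right) - \frac{1}{2} = -442 - \frac{1}{2} = - \frac{885}{2} \approx -442.5$)
$\frac{v}{h} = - \frac{26722}{- \frac{885}{2}} = \left(-26722\right) \left(- \frac{2}{885}\right) = \frac{53444}{885}$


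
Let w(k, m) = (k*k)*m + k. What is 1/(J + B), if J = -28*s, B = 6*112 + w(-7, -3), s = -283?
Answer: 1/8442 ≈ 0.00011846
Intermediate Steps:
w(k, m) = k + m*k**2 (w(k, m) = k**2*m + k = m*k**2 + k = k + m*k**2)
B = 518 (B = 6*112 - 7*(1 - 7*(-3)) = 672 - 7*(1 + 21) = 672 - 7*22 = 672 - 154 = 518)
J = 7924 (J = -28*(-283) = 7924)
1/(J + B) = 1/(7924 + 518) = 1/8442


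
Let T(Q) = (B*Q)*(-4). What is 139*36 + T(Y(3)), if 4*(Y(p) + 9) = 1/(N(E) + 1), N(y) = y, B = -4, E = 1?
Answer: 4862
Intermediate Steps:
Y(p) = -71/8 (Y(p) = -9 + 1/(4*(1 + 1)) = -9 + (¼)/2 = -9 + (¼)*(½) = -9 + ⅛ = -71/8)
T(Q) = 16*Q (T(Q) = -4*Q*(-4) = 16*Q)
139*36 + T(Y(3)) = 139*36 + 16*(-71/8) = 5004 - 142 = 4862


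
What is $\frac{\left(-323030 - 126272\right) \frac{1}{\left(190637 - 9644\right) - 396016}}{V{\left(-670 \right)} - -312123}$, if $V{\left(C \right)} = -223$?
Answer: $\frac{224651}{33532836850} \approx 6.6994 \cdot 10^{-6}$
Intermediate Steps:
$\frac{\left(-323030 - 126272\right) \frac{1}{\left(190637 - 9644\right) - 396016}}{V{\left(-670 \right)} - -312123} = \frac{\left(-323030 - 126272\right) \frac{1}{\left(190637 - 9644\right) - 396016}}{-223 - -312123} = \frac{\left(-449302\right) \frac{1}{\left(190637 - 9644\right) - 396016}}{-223 + 312123} = \frac{\left(-449302\right) \frac{1}{180993 - 396016}}{311900} = - \frac{449302}{-215023} \cdot \frac{1}{311900} = \left(-449302\right) \left(- \frac{1}{215023}\right) \frac{1}{311900} = \frac{449302}{215023} \cdot \frac{1}{311900} = \frac{224651}{33532836850}$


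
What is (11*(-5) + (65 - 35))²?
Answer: 625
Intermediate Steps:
(11*(-5) + (65 - 35))² = (-55 + 30)² = (-25)² = 625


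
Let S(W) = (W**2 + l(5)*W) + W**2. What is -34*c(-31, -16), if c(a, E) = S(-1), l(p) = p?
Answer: 102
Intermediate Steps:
S(W) = 2*W**2 + 5*W (S(W) = (W**2 + 5*W) + W**2 = 2*W**2 + 5*W)
c(a, E) = -3 (c(a, E) = -(5 + 2*(-1)) = -(5 - 2) = -1*3 = -3)
-34*c(-31, -16) = -34*(-3) = 102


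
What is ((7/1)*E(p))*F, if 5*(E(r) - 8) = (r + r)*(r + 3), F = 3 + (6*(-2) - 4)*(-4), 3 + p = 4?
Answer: 22512/5 ≈ 4502.4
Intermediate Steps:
p = 1 (p = -3 + 4 = 1)
F = 67 (F = 3 + (-12 - 4)*(-4) = 3 - 16*(-4) = 3 + 64 = 67)
E(r) = 8 + 2*r*(3 + r)/5 (E(r) = 8 + ((r + r)*(r + 3))/5 = 8 + ((2*r)*(3 + r))/5 = 8 + (2*r*(3 + r))/5 = 8 + 2*r*(3 + r)/5)
((7/1)*E(p))*F = ((7/1)*(8 + (⅖)*1² + (6/5)*1))*67 = ((7*1)*(8 + (⅖)*1 + 6/5))*67 = (7*(8 + ⅖ + 6/5))*67 = (7*(48/5))*67 = (336/5)*67 = 22512/5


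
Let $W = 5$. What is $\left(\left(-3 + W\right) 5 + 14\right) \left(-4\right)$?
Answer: $-96$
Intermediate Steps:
$\left(\left(-3 + W\right) 5 + 14\right) \left(-4\right) = \left(\left(-3 + 5\right) 5 + 14\right) \left(-4\right) = \left(2 \cdot 5 + 14\right) \left(-4\right) = \left(10 + 14\right) \left(-4\right) = 24 \left(-4\right) = -96$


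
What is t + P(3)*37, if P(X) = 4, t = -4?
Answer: 144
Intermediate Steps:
t + P(3)*37 = -4 + 4*37 = -4 + 148 = 144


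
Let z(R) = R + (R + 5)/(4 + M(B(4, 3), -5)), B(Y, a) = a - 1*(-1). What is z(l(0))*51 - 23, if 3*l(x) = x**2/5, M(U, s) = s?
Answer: -278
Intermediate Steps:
B(Y, a) = 1 + a (B(Y, a) = a + 1 = 1 + a)
l(x) = x**2/15 (l(x) = (x**2/5)/3 = x**2/15)
z(R) = -5 (z(R) = R + (R + 5)/(4 - 5) = R + (5 + R)/(-1) = R + (5 + R)*(-1) = R + (-5 - R) = -5)
z(l(0))*51 - 23 = -5*51 - 23 = -255 - 23 = -278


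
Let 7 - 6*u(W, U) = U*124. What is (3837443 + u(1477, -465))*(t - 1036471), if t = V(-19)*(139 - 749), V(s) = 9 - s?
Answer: -24318406586075/6 ≈ -4.0531e+12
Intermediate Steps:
u(W, U) = 7/6 - 62*U/3 (u(W, U) = 7/6 - U*124/6 = 7/6 - 62*U/3)
t = -17080 (t = (9 - 1*(-19))*(139 - 749) = (9 + 19)*(-610) = 28*(-610) = -17080)
(3837443 + u(1477, -465))*(t - 1036471) = (3837443 + (7/6 - 62/3*(-465)))*(-17080 - 1036471) = (3837443 + (7/6 + 9610))*(-1053551) = (3837443 + 57667/6)*(-1053551) = (23082325/6)*(-1053551) = -24318406586075/6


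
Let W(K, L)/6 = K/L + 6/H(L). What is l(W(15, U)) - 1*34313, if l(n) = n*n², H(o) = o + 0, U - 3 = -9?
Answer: -43574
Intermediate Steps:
U = -6 (U = 3 - 9 = -6)
H(o) = o
W(K, L) = 36/L + 6*K/L (W(K, L) = 6*(K/L + 6/L) = 6*(6/L + K/L) = 36/L + 6*K/L)
l(n) = n³
l(W(15, U)) - 1*34313 = (6*(6 + 15)/(-6))³ - 1*34313 = (6*(-⅙)*21)³ - 34313 = (-21)³ - 34313 = -9261 - 34313 = -43574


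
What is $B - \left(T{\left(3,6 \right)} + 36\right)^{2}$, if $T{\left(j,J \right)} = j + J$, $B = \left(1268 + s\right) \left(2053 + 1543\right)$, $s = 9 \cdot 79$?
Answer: $7114459$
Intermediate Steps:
$s = 711$
$B = 7116484$ ($B = \left(1268 + 711\right) \left(2053 + 1543\right) = 1979 \cdot 3596 = 7116484$)
$T{\left(j,J \right)} = J + j$
$B - \left(T{\left(3,6 \right)} + 36\right)^{2} = 7116484 - \left(\left(6 + 3\right) + 36\right)^{2} = 7116484 - \left(9 + 36\right)^{2} = 7116484 - 45^{2} = 7116484 - 2025 = 7114459$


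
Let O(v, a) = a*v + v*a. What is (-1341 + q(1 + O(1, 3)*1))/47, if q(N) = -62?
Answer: -1403/47 ≈ -29.851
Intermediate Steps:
O(v, a) = 2*a*v (O(v, a) = a*v + a*v = 2*a*v)
(-1341 + q(1 + O(1, 3)*1))/47 = (-1341 - 62)/47 = -1403*1/47 = -1403/47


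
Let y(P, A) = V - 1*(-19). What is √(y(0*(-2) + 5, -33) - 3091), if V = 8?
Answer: 2*I*√766 ≈ 55.353*I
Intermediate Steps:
y(P, A) = 27 (y(P, A) = 8 - 1*(-19) = 8 + 19 = 27)
√(y(0*(-2) + 5, -33) - 3091) = √(27 - 3091) = √(-3064) = 2*I*√766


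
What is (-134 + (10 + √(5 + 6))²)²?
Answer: 4929 - 920*√11 ≈ 1877.7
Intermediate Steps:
(-134 + (10 + √(5 + 6))²)² = (-134 + (10 + √11)²)²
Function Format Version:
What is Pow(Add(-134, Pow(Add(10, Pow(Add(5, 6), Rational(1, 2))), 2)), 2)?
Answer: Add(4929, Mul(-920, Pow(11, Rational(1, 2)))) ≈ 1877.7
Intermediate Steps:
Pow(Add(-134, Pow(Add(10, Pow(Add(5, 6), Rational(1, 2))), 2)), 2) = Pow(Add(-134, Pow(Add(10, Pow(11, Rational(1, 2))), 2)), 2)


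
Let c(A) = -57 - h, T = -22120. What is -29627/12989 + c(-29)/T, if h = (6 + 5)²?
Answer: -326518599/143658340 ≈ -2.2729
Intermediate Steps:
h = 121 (h = 11² = 121)
c(A) = -178 (c(A) = -57 - 1*121 = -57 - 121 = -178)
-29627/12989 + c(-29)/T = -29627/12989 - 178/(-22120) = -29627*1/12989 - 178*(-1/22120) = -29627/12989 + 89/11060 = -326518599/143658340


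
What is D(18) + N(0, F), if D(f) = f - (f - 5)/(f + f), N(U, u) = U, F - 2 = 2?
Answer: 635/36 ≈ 17.639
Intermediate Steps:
F = 4 (F = 2 + 2 = 4)
D(f) = f - (-5 + f)/(2*f)
D(18) + N(0, F) = (-1/2 + 18 + (5/2)/18) + 0 = (-1/2 + 18 + (5/2)*(1/18)) + 0 = (-1/2 + 18 + 5/36) + 0 = 635/36 + 0 = 635/36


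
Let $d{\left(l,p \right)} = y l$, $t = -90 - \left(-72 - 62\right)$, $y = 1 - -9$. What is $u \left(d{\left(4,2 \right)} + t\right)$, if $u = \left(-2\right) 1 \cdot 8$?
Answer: $-1344$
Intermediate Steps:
$y = 10$ ($y = 1 + 9 = 10$)
$t = 44$ ($t = -90 - \left(-72 - 62\right) = -90 - -134 = -90 + 134 = 44$)
$u = -16$ ($u = \left(-2\right) 8 = -16$)
$d{\left(l,p \right)} = 10 l$
$u \left(d{\left(4,2 \right)} + t\right) = - 16 \left(10 \cdot 4 + 44\right) = - 16 \left(40 + 44\right) = \left(-16\right) 84 = -1344$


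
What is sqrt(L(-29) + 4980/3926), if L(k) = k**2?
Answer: sqrt(3245571199)/1963 ≈ 29.022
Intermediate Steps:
sqrt(L(-29) + 4980/3926) = sqrt((-29)**2 + 4980/3926) = sqrt(841 + 4980*(1/3926)) = sqrt(841 + 2490/1963) = sqrt(1653373/1963) = sqrt(3245571199)/1963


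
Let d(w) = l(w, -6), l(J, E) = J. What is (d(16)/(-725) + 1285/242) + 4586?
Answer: 805541453/175450 ≈ 4591.3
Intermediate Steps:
d(w) = w
(d(16)/(-725) + 1285/242) + 4586 = (16/(-725) + 1285/242) + 4586 = (16*(-1/725) + 1285*(1/242)) + 4586 = (-16/725 + 1285/242) + 4586 = 927753/175450 + 4586 = 805541453/175450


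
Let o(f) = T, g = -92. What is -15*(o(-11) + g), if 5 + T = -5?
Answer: 1530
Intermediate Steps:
T = -10 (T = -5 - 5 = -10)
o(f) = -10
-15*(o(-11) + g) = -15*(-10 - 92) = -15*(-102) = 1530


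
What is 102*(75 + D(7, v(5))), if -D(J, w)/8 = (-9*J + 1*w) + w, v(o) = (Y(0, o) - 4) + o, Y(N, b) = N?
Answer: 57426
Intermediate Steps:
v(o) = -4 + o (v(o) = (0 - 4) + o = -4 + o)
D(J, w) = -16*w + 72*J (D(J, w) = -8*((-9*J + 1*w) + w) = -8*((-9*J + w) + w) = -8*((w - 9*J) + w) = -8*(-9*J + 2*w) = -16*w + 72*J)
102*(75 + D(7, v(5))) = 102*(75 + (-16*(-4 + 5) + 72*7)) = 102*(75 + (-16*1 + 504)) = 102*(75 + (-16 + 504)) = 102*(75 + 488) = 102*563 = 57426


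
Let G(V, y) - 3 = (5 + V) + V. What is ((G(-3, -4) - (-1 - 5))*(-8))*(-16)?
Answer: 1024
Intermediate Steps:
G(V, y) = 8 + 2*V (G(V, y) = 3 + ((5 + V) + V) = 3 + (5 + 2*V) = 8 + 2*V)
((G(-3, -4) - (-1 - 5))*(-8))*(-16) = (((8 + 2*(-3)) - (-1 - 5))*(-8))*(-16) = (((8 - 6) - 1*(-6))*(-8))*(-16) = ((2 + 6)*(-8))*(-16) = (8*(-8))*(-16) = -64*(-16) = 1024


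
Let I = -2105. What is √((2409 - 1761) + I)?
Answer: I*√1457 ≈ 38.171*I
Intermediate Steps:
√((2409 - 1761) + I) = √((2409 - 1761) - 2105) = √(648 - 2105) = √(-1457) = I*√1457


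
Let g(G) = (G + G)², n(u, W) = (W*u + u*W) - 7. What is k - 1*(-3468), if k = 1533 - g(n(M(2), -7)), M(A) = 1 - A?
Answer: 4805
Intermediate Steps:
n(u, W) = -7 + 2*W*u (n(u, W) = (W*u + W*u) - 7 = 2*W*u - 7 = -7 + 2*W*u)
g(G) = 4*G² (g(G) = (2*G)² = 4*G²)
k = 1337 (k = 1533 - 4*(-7 + 2*(-7)*(1 - 1*2))² = 1533 - 4*(-7 + 2*(-7)*(1 - 2))² = 1533 - 4*(-7 + 2*(-7)*(-1))² = 1533 - 4*(-7 + 14)² = 1533 - 4*7² = 1533 - 4*49 = 1533 - 1*196 = 1533 - 196 = 1337)
k - 1*(-3468) = 1337 - 1*(-3468) = 1337 + 3468 = 4805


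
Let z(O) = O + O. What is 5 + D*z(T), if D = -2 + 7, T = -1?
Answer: -5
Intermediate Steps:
z(O) = 2*O
D = 5
5 + D*z(T) = 5 + 5*(2*(-1)) = 5 + 5*(-2) = 5 - 10 = -5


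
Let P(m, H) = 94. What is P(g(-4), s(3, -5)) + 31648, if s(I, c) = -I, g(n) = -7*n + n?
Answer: 31742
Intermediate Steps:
g(n) = -6*n
P(g(-4), s(3, -5)) + 31648 = 94 + 31648 = 31742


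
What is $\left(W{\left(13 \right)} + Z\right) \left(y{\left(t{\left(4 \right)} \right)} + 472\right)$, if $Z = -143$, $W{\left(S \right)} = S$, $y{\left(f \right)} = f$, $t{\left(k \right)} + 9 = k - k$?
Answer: $-60190$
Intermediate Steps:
$t{\left(k \right)} = -9$ ($t{\left(k \right)} = -9 + \left(k - k\right) = -9 + 0 = -9$)
$\left(W{\left(13 \right)} + Z\right) \left(y{\left(t{\left(4 \right)} \right)} + 472\right) = \left(13 - 143\right) \left(-9 + 472\right) = \left(-130\right) 463 = -60190$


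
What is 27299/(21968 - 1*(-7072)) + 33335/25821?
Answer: 557645293/249947280 ≈ 2.2311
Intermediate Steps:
27299/(21968 - 1*(-7072)) + 33335/25821 = 27299/(21968 + 7072) + 33335*(1/25821) = 27299/29040 + 33335/25821 = 557645293/249947280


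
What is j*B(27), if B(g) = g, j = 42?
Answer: 1134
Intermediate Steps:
j*B(27) = 42*27 = 1134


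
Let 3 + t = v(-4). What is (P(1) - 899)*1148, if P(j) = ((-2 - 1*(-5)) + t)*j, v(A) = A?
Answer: -1036644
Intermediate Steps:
t = -7 (t = -3 - 4 = -7)
P(j) = -4*j (P(j) = ((-2 - 1*(-5)) - 7)*j = ((-2 + 5) - 7)*j = (3 - 7)*j = -4*j)
(P(1) - 899)*1148 = (-4*1 - 899)*1148 = (-4 - 899)*1148 = -903*1148 = -1036644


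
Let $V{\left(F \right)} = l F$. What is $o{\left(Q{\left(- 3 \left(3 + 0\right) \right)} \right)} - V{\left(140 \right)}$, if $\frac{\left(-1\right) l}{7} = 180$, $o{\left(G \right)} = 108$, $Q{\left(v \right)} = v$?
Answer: $176508$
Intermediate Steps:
$l = -1260$ ($l = \left(-7\right) 180 = -1260$)
$V{\left(F \right)} = - 1260 F$
$o{\left(Q{\left(- 3 \left(3 + 0\right) \right)} \right)} - V{\left(140 \right)} = 108 - \left(-1260\right) 140 = 108 - -176400 = 108 + 176400 = 176508$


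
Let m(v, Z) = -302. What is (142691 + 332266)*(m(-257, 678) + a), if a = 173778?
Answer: 82393640532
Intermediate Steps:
(142691 + 332266)*(m(-257, 678) + a) = (142691 + 332266)*(-302 + 173778) = 474957*173476 = 82393640532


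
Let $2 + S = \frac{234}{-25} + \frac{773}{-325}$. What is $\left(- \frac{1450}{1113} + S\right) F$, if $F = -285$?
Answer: $\frac{20675021}{4823} \approx 4286.8$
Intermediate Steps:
$S = - \frac{893}{65}$ ($S = -2 + \left(\frac{234}{-25} + \frac{773}{-325}\right) = -2 + \left(234 \left(- \frac{1}{25}\right) + 773 \left(- \frac{1}{325}\right)\right) = -2 - \frac{763}{65} = - \frac{893}{65} \approx -13.738$)
$\left(- \frac{1450}{1113} + S\right) F = \left(- \frac{1450}{1113} - \frac{893}{65}\right) \left(-285\right) = \left(- \frac{1088159}{72345}\right) \left(-285\right) = \frac{20675021}{4823}$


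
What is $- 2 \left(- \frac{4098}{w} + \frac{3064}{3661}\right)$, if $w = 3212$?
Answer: $\frac{2580605}{2939783} \approx 0.87782$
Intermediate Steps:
$- 2 \left(- \frac{4098}{w} + \frac{3064}{3661}\right) = - 2 \left(- \frac{4098}{3212} + \frac{3064}{3661}\right) = - 2 \left(\left(-4098\right) \frac{1}{3212} + 3064 \cdot \frac{1}{3661}\right) = - 2 \left(- \frac{2049}{1606} + \frac{3064}{3661}\right) = \left(-2\right) \left(- \frac{2580605}{5879566}\right) = \frac{2580605}{2939783}$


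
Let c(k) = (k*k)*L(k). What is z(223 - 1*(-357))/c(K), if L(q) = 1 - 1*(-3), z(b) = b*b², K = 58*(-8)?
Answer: 3625/16 ≈ 226.56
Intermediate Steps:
K = -464
z(b) = b³
L(q) = 4 (L(q) = 1 + 3 = 4)
c(k) = 4*k² (c(k) = (k*k)*4 = k²*4 = 4*k²)
z(223 - 1*(-357))/c(K) = (223 - 1*(-357))³/((4*(-464)²)) = (223 + 357)³/((4*215296)) = 580³/861184 = 195112000*(1/861184) = 3625/16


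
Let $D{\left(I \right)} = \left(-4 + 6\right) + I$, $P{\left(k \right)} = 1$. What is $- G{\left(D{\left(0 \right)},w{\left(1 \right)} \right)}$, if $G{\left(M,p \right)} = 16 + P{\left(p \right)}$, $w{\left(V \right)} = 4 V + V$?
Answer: $-17$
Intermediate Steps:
$w{\left(V \right)} = 5 V$
$D{\left(I \right)} = 2 + I$
$G{\left(M,p \right)} = 17$ ($G{\left(M,p \right)} = 16 + 1 = 17$)
$- G{\left(D{\left(0 \right)},w{\left(1 \right)} \right)} = \left(-1\right) 17 = -17$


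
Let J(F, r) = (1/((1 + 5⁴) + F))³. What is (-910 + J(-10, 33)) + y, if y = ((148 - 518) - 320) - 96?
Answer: -396431343615/233744896 ≈ -1696.0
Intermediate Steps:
J(F, r) = (626 + F)⁻³ (J(F, r) = (1/((1 + 625) + F))³ = (1/(626 + F))³ = (626 + F)⁻³)
y = -786 (y = (-370 - 320) - 96 = -690 - 96 = -786)
(-910 + J(-10, 33)) + y = (-910 + (626 - 10)⁻³) - 786 = (-910 + 616⁻³) - 786 = (-910 + 1/233744896) - 786 = -212707855359/233744896 - 786 = -396431343615/233744896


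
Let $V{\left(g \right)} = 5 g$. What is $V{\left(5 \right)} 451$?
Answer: $11275$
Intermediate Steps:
$V{\left(5 \right)} 451 = 5 \cdot 5 \cdot 451 = 25 \cdot 451 = 11275$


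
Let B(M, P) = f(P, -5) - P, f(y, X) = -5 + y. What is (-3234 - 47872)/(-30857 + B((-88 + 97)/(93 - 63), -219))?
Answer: 25553/15431 ≈ 1.6560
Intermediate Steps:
B(M, P) = -5 (B(M, P) = (-5 + P) - P = -5)
(-3234 - 47872)/(-30857 + B((-88 + 97)/(93 - 63), -219)) = (-3234 - 47872)/(-30857 - 5) = -51106/(-30862) = -51106*(-1/30862) = 25553/15431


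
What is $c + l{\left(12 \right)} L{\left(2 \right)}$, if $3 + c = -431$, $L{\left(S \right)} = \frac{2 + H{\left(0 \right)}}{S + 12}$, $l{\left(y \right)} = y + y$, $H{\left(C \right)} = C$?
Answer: $- \frac{3014}{7} \approx -430.57$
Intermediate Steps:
$l{\left(y \right)} = 2 y$
$L{\left(S \right)} = \frac{2}{12 + S}$ ($L{\left(S \right)} = \frac{2 + 0}{S + 12} = \frac{2}{12 + S}$)
$c = -434$ ($c = -3 - 431 = -434$)
$c + l{\left(12 \right)} L{\left(2 \right)} = -434 + 2 \cdot 12 \frac{2}{12 + 2} = -434 + 24 \cdot \frac{2}{14} = -434 + 24 \cdot 2 \cdot \frac{1}{14} = -434 + 24 \cdot \frac{1}{7} = -434 + \frac{24}{7} = - \frac{3014}{7}$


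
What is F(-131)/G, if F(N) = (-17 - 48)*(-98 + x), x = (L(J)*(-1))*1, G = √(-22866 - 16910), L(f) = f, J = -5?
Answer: -6045*I*√2486/9944 ≈ -30.31*I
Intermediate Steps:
G = 4*I*√2486 (G = √(-39776) = 4*I*√2486 ≈ 199.44*I)
x = 5 (x = -5*(-1)*1 = 5*1 = 5)
F(N) = 6045 (F(N) = (-17 - 48)*(-98 + 5) = -65*(-93) = 6045)
F(-131)/G = 6045/((4*I*√2486)) = 6045*(-I*√2486/9944) = -6045*I*√2486/9944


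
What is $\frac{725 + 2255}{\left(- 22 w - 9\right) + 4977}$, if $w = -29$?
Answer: $\frac{1490}{2803} \approx 0.53157$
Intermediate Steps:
$\frac{725 + 2255}{\left(- 22 w - 9\right) + 4977} = \frac{725 + 2255}{\left(\left(-22\right) \left(-29\right) - 9\right) + 4977} = \frac{2980}{\left(638 - 9\right) + 4977} = \frac{2980}{629 + 4977} = \frac{2980}{5606} = 2980 \cdot \frac{1}{5606} = \frac{1490}{2803}$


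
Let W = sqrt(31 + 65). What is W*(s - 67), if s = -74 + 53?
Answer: -352*sqrt(6) ≈ -862.22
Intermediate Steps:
s = -21
W = 4*sqrt(6) (W = sqrt(96) = 4*sqrt(6) ≈ 9.7980)
W*(s - 67) = (4*sqrt(6))*(-21 - 67) = (4*sqrt(6))*(-88) = -352*sqrt(6)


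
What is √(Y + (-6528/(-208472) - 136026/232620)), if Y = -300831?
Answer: 9*I*√3790927346682578742970/1010307430 ≈ 548.48*I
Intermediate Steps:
√(Y + (-6528/(-208472) - 136026/232620)) = √(-300831 + (-6528/(-208472) - 136026/232620)) = √(-300831 + (-6528*(-1/208472) - 136026*1/232620)) = √(-300831 + (816/26059 - 22671/38770)) = √(-300831 - 559147269/1010307430) = √(-303932353621599/1010307430) = 9*I*√3790927346682578742970/1010307430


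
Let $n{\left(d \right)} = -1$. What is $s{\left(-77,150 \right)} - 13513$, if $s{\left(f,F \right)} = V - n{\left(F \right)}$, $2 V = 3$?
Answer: $- \frac{27021}{2} \approx -13511.0$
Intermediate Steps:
$V = \frac{3}{2}$ ($V = \frac{1}{2} \cdot 3 = \frac{3}{2} \approx 1.5$)
$s{\left(f,F \right)} = \frac{5}{2}$ ($s{\left(f,F \right)} = \frac{3}{2} - -1 = \frac{3}{2} + 1 = \frac{5}{2}$)
$s{\left(-77,150 \right)} - 13513 = \frac{5}{2} - 13513 = - \frac{27021}{2}$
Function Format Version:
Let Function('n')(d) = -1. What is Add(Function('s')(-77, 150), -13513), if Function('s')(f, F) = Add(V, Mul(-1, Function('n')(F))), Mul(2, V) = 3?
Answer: Rational(-27021, 2) ≈ -13511.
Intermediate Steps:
V = Rational(3, 2) (V = Mul(Rational(1, 2), 3) = Rational(3, 2) ≈ 1.5000)
Function('s')(f, F) = Rational(5, 2) (Function('s')(f, F) = Add(Rational(3, 2), Mul(-1, -1)) = Add(Rational(3, 2), 1) = Rational(5, 2))
Add(Function('s')(-77, 150), -13513) = Add(Rational(5, 2), -13513) = Rational(-27021, 2)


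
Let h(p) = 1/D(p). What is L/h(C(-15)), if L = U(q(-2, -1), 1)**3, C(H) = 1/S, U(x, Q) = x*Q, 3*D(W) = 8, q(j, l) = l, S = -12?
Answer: -8/3 ≈ -2.6667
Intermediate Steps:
D(W) = 8/3 (D(W) = (1/3)*8 = 8/3)
U(x, Q) = Q*x
C(H) = -1/12 (C(H) = 1/(-12) = -1/12)
h(p) = 3/8 (h(p) = 1/(8/3) = 3/8)
L = -1 (L = (1*(-1))**3 = (-1)**3 = -1)
L/h(C(-15)) = -1/3/8 = -1*8/3 = -8/3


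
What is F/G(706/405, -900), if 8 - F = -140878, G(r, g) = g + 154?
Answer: -70443/373 ≈ -188.86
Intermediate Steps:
G(r, g) = 154 + g
F = 140886 (F = 8 - 1*(-140878) = 8 + 140878 = 140886)
F/G(706/405, -900) = 140886/(154 - 900) = 140886/(-746) = 140886*(-1/746) = -70443/373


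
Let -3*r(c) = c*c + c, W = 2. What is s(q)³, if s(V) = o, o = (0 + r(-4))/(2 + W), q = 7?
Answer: -1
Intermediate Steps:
r(c) = -c/3 - c²/3 (r(c) = -(c*c + c)/3 = -(c² + c)/3 = -(c + c²)/3 = -c/3 - c²/3)
o = -1 (o = (0 - ⅓*(-4)*(1 - 4))/(2 + 2) = (0 - ⅓*(-4)*(-3))/4 = (0 - 4)*(¼) = -4*¼ = -1)
s(V) = -1
s(q)³ = (-1)³ = -1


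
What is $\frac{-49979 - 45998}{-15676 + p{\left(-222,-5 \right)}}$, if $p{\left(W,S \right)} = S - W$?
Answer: $\frac{95977}{15459} \approx 6.2085$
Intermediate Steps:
$\frac{-49979 - 45998}{-15676 + p{\left(-222,-5 \right)}} = \frac{-49979 - 45998}{-15676 - -217} = - \frac{95977}{-15676 + \left(-5 + 222\right)} = - \frac{95977}{-15676 + 217} = - \frac{95977}{-15459} = \left(-95977\right) \left(- \frac{1}{15459}\right) = \frac{95977}{15459}$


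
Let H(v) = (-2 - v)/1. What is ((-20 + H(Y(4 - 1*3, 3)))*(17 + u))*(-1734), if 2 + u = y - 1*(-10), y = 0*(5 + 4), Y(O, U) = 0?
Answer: 953700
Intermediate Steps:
y = 0 (y = 0*9 = 0)
u = 8 (u = -2 + (0 - 1*(-10)) = -2 + (0 + 10) = -2 + 10 = 8)
H(v) = -2 - v (H(v) = (-2 - v)*1 = -2 - v)
((-20 + H(Y(4 - 1*3, 3)))*(17 + u))*(-1734) = ((-20 + (-2 - 1*0))*(17 + 8))*(-1734) = ((-20 + (-2 + 0))*25)*(-1734) = ((-20 - 2)*25)*(-1734) = -22*25*(-1734) = -550*(-1734) = 953700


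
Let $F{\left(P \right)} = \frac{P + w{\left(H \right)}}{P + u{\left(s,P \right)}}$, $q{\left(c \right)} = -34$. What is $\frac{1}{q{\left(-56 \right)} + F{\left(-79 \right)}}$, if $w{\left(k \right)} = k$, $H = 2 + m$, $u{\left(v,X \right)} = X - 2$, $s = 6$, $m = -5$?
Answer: $- \frac{80}{2679} \approx -0.029862$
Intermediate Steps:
$u{\left(v,X \right)} = -2 + X$
$H = -3$ ($H = 2 - 5 = -3$)
$F{\left(P \right)} = \frac{-3 + P}{-2 + 2 P}$ ($F{\left(P \right)} = \frac{P - 3}{P + \left(-2 + P\right)} = \frac{-3 + P}{-2 + 2 P}$)
$\frac{1}{q{\left(-56 \right)} + F{\left(-79 \right)}} = \frac{1}{-34 + \frac{-3 - 79}{2 \left(-1 - 79\right)}} = \frac{1}{-34 + \frac{1}{2} \frac{1}{-80} \left(-82\right)} = \frac{1}{-34 + \frac{1}{2} \left(- \frac{1}{80}\right) \left(-82\right)} = \frac{1}{-34 + \frac{41}{80}} = \frac{1}{- \frac{2679}{80}} = - \frac{80}{2679}$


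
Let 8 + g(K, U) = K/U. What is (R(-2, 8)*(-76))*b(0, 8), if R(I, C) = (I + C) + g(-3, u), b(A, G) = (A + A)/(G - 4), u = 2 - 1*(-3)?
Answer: 0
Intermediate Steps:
u = 5 (u = 2 + 3 = 5)
b(A, G) = 2*A/(-4 + G) (b(A, G) = (2*A)/(-4 + G) = 2*A/(-4 + G))
g(K, U) = -8 + K/U
R(I, C) = -43/5 + C + I (R(I, C) = (I + C) + (-8 - 3/5) = (C + I) + (-8 - 3*⅕) = (C + I) + (-8 - ⅗) = (C + I) - 43/5 = -43/5 + C + I)
(R(-2, 8)*(-76))*b(0, 8) = ((-43/5 + 8 - 2)*(-76))*(2*0/(-4 + 8)) = (-13/5*(-76))*(2*0/4) = 988*(2*0*(¼))/5 = (988/5)*0 = 0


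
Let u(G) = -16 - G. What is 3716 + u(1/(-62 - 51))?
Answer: 418101/113 ≈ 3700.0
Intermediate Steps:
3716 + u(1/(-62 - 51)) = 3716 + (-16 - 1/(-62 - 51)) = 3716 + (-16 - 1/(-113)) = 3716 + (-16 - 1*(-1/113)) = 3716 + (-16 + 1/113) = 3716 - 1807/113 = 418101/113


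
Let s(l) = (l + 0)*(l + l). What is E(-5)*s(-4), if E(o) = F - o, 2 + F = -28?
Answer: -800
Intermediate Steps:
F = -30 (F = -2 - 28 = -30)
s(l) = 2*l² (s(l) = l*(2*l) = 2*l²)
E(o) = -30 - o
E(-5)*s(-4) = (-30 - 1*(-5))*(2*(-4)²) = (-30 + 5)*(2*16) = -25*32 = -800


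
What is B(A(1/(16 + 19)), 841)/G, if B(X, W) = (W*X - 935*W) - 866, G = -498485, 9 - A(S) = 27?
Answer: 802339/498485 ≈ 1.6096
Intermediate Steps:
A(S) = -18 (A(S) = 9 - 1*27 = 9 - 27 = -18)
B(X, W) = -866 - 935*W + W*X (B(X, W) = (-935*W + W*X) - 866 = -866 - 935*W + W*X)
B(A(1/(16 + 19)), 841)/G = (-866 - 935*841 + 841*(-18))/(-498485) = (-866 - 786335 - 15138)*(-1/498485) = -802339*(-1/498485) = 802339/498485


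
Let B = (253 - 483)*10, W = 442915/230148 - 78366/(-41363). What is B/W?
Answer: -21895106965200/36356071313 ≈ -602.24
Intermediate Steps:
W = 36356071313/9519611724 (W = 442915*(1/230148) - 78366*(-1/41363) = 442915/230148 + 78366/41363 = 36356071313/9519611724 ≈ 3.8191)
B = -2300 (B = -230*10 = -2300)
B/W = -2300/36356071313/9519611724 = -2300*9519611724/36356071313 = -21895106965200/36356071313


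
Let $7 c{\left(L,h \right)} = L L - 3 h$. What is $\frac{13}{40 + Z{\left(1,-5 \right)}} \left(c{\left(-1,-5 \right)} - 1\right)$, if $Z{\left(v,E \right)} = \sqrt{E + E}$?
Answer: $\frac{468}{1127} - \frac{117 i \sqrt{10}}{11270} \approx 0.41526 - 0.032829 i$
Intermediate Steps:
$Z{\left(v,E \right)} = \sqrt{2} \sqrt{E}$ ($Z{\left(v,E \right)} = \sqrt{2 E} = \sqrt{2} \sqrt{E}$)
$c{\left(L,h \right)} = - \frac{3 h}{7} + \frac{L^{2}}{7}$ ($c{\left(L,h \right)} = \frac{L L - 3 h}{7} = \frac{L^{2} - 3 h}{7} = - \frac{3 h}{7} + \frac{L^{2}}{7}$)
$\frac{13}{40 + Z{\left(1,-5 \right)}} \left(c{\left(-1,-5 \right)} - 1\right) = \frac{13}{40 + \sqrt{2} \sqrt{-5}} \left(\left(\left(- \frac{3}{7}\right) \left(-5\right) + \frac{\left(-1\right)^{2}}{7}\right) - 1\right) = \frac{13}{40 + \sqrt{2} i \sqrt{5}} \left(\left(\frac{15}{7} + \frac{1}{7} \cdot 1\right) - 1\right) = \frac{13}{40 + i \sqrt{10}} \left(\left(\frac{15}{7} + \frac{1}{7}\right) - 1\right) = \frac{13}{40 + i \sqrt{10}} \left(\frac{16}{7} - 1\right) = \frac{13}{40 + i \sqrt{10}} \cdot \frac{9}{7} = \frac{117}{7 \left(40 + i \sqrt{10}\right)}$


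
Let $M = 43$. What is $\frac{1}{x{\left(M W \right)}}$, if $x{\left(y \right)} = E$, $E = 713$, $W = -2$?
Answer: $\frac{1}{713} \approx 0.0014025$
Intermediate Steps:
$x{\left(y \right)} = 713$
$\frac{1}{x{\left(M W \right)}} = \frac{1}{713}$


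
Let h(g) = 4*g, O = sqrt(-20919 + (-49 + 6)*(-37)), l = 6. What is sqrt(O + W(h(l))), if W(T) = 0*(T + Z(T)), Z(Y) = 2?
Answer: 2*2**(3/4)*151**(1/4)*sqrt(I) ≈ 8.3374 + 8.3374*I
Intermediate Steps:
O = 8*I*sqrt(302) (O = sqrt(-20919 - 43*(-37)) = sqrt(-20919 + 1591) = sqrt(-19328) = 8*I*sqrt(302) ≈ 139.03*I)
W(T) = 0 (W(T) = 0*(T + 2) = 0*(2 + T) = 0)
sqrt(O + W(h(l))) = sqrt(8*I*sqrt(302) + 0) = sqrt(8*I*sqrt(302)) = 2*2**(3/4)*151**(1/4)*sqrt(I)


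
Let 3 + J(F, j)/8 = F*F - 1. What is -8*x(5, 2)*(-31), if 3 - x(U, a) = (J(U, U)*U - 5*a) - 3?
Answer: -204352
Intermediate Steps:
J(F, j) = -32 + 8*F**2 (J(F, j) = -24 + 8*(F*F - 1) = -24 + 8*(F**2 - 1) = -24 + 8*(-1 + F**2) = -24 + (-8 + 8*F**2) = -32 + 8*F**2)
x(U, a) = 6 + 5*a - U*(-32 + 8*U**2) (x(U, a) = 3 - (((-32 + 8*U**2)*U - 5*a) - 3) = 3 - ((U*(-32 + 8*U**2) - 5*a) - 3) = 3 - ((-5*a + U*(-32 + 8*U**2)) - 3) = 3 - (-3 - 5*a + U*(-32 + 8*U**2)) = 3 + (3 + 5*a - U*(-32 + 8*U**2)) = 6 + 5*a - U*(-32 + 8*U**2))
-8*x(5, 2)*(-31) = -8*(6 + 5*2 - 8*5*(-4 + 5**2))*(-31) = -8*(6 + 10 - 8*5*(-4 + 25))*(-31) = -8*(6 + 10 - 8*5*21)*(-31) = -8*(6 + 10 - 840)*(-31) = -8*(-824)*(-31) = 6592*(-31) = -204352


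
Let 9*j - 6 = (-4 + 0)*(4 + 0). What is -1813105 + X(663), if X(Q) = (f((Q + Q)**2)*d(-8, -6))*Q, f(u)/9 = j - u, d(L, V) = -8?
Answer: 83931303071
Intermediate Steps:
j = -10/9 (j = 2/3 + ((-4 + 0)*(4 + 0))/9 = 2/3 + (-4*4)/9 = 2/3 + (1/9)*(-16) = 2/3 - 16/9 = -10/9 ≈ -1.1111)
f(u) = -10 - 9*u (f(u) = 9*(-10/9 - u) = -10 - 9*u)
X(Q) = Q*(80 + 288*Q**2) (X(Q) = ((-10 - 9*(Q + Q)**2)*(-8))*Q = ((-10 - 9*4*Q**2)*(-8))*Q = ((-10 - 36*Q**2)*(-8))*Q = (80 + 288*Q**2)*Q = Q*(80 + 288*Q**2))
-1813105 + X(663) = -1813105 + (80*663 + 288*663**3) = -1813105 + (53040 + 288*291434247) = -1813105 + (53040 + 83933063136) = -1813105 + 83933116176 = 83931303071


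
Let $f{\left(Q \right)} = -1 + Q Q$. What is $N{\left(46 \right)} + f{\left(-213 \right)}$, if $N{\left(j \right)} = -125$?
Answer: $45243$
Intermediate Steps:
$f{\left(Q \right)} = -1 + Q^{2}$
$N{\left(46 \right)} + f{\left(-213 \right)} = -125 - \left(1 - \left(-213\right)^{2}\right) = -125 + \left(-1 + 45369\right) = -125 + 45368 = 45243$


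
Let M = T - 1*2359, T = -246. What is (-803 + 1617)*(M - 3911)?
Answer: -5304024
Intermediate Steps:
M = -2605 (M = -246 - 1*2359 = -246 - 2359 = -2605)
(-803 + 1617)*(M - 3911) = (-803 + 1617)*(-2605 - 3911) = 814*(-6516) = -5304024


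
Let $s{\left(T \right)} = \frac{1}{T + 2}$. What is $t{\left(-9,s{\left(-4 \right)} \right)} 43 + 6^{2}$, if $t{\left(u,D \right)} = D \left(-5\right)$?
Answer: $\frac{287}{2} \approx 143.5$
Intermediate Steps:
$s{\left(T \right)} = \frac{1}{2 + T}$
$t{\left(u,D \right)} = - 5 D$
$t{\left(-9,s{\left(-4 \right)} \right)} 43 + 6^{2} = - \frac{5}{2 - 4} \cdot 43 + 6^{2} = - \frac{5}{-2} \cdot 43 + 36 = \left(-5\right) \left(- \frac{1}{2}\right) 43 + 36 = \frac{5}{2} \cdot 43 + 36 = \frac{215}{2} + 36 = \frac{287}{2}$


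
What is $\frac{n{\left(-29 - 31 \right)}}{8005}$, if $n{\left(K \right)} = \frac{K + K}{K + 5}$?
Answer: $\frac{24}{88055} \approx 0.00027256$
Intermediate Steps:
$n{\left(K \right)} = \frac{2 K}{5 + K}$
$\frac{n{\left(-29 - 31 \right)}}{8005} = \frac{2 \left(-29 - 31\right) \frac{1}{5 - 60}}{8005} = 2 \left(-60\right) \frac{1}{5 - 60} \cdot \frac{1}{8005} = 2 \left(-60\right) \frac{1}{-55} \cdot \frac{1}{8005} = 2 \left(-60\right) \left(- \frac{1}{55}\right) \frac{1}{8005} = \frac{24}{11} \cdot \frac{1}{8005} = \frac{24}{88055}$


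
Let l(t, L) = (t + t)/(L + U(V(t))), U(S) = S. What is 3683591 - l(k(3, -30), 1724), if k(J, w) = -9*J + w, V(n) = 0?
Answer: 3175255499/862 ≈ 3.6836e+6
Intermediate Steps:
k(J, w) = w - 9*J
l(t, L) = 2*t/L (l(t, L) = (t + t)/(L + 0) = (2*t)/L = 2*t/L)
3683591 - l(k(3, -30), 1724) = 3683591 - 2*(-30 - 9*3)/1724 = 3683591 - 2*(-30 - 27)/1724 = 3683591 - 2*(-57)/1724 = 3683591 - 1*(-57/862) = 3683591 + 57/862 = 3175255499/862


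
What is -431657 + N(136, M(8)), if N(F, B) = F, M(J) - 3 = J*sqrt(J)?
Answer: -431521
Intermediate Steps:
M(J) = 3 + J**(3/2) (M(J) = 3 + J*sqrt(J) = 3 + J**(3/2))
-431657 + N(136, M(8)) = -431657 + 136 = -431521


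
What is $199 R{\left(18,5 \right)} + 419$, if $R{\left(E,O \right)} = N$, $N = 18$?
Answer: $4001$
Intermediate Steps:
$R{\left(E,O \right)} = 18$
$199 R{\left(18,5 \right)} + 419 = 199 \cdot 18 + 419 = 3582 + 419 = 4001$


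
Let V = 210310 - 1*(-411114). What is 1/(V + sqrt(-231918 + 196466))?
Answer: 155356/96541955807 - I*sqrt(8863)/193083911614 ≈ 1.6092e-6 - 4.8758e-10*I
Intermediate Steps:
V = 621424 (V = 210310 + 411114 = 621424)
1/(V + sqrt(-231918 + 196466)) = 1/(621424 + sqrt(-231918 + 196466)) = 1/(621424 + sqrt(-35452)) = 1/(621424 + 2*I*sqrt(8863))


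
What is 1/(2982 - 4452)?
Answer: -1/1470 ≈ -0.00068027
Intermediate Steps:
1/(2982 - 4452) = 1/(-1470) = -1/1470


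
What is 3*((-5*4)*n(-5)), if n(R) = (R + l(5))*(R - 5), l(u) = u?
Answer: 0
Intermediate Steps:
n(R) = (-5 + R)*(5 + R) (n(R) = (R + 5)*(R - 5) = (5 + R)*(-5 + R) = (-5 + R)*(5 + R))
3*((-5*4)*n(-5)) = 3*((-5*4)*(-25 + (-5)²)) = 3*(-20*(-25 + 25)) = 3*(-20*0) = 3*0 = 0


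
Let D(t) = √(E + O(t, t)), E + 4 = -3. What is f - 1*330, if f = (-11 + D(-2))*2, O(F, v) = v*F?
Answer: -352 + 2*I*√3 ≈ -352.0 + 3.4641*I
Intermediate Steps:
O(F, v) = F*v
E = -7 (E = -4 - 3 = -7)
D(t) = √(-7 + t²) (D(t) = √(-7 + t*t) = √(-7 + t²))
f = -22 + 2*I*√3 (f = (-11 + √(-7 + (-2)²))*2 = (-11 + √(-7 + 4))*2 = (-11 + √(-3))*2 = (-11 + I*√3)*2 = -22 + 2*I*√3 ≈ -22.0 + 3.4641*I)
f - 1*330 = (-22 + 2*I*√3) - 1*330 = (-22 + 2*I*√3) - 330 = -352 + 2*I*√3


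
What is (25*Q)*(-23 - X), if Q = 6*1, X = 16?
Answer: -5850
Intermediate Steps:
Q = 6
(25*Q)*(-23 - X) = (25*6)*(-23 - 1*16) = 150*(-23 - 16) = 150*(-39) = -5850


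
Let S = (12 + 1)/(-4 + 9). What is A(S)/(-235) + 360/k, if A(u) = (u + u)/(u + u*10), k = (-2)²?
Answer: 232648/2585 ≈ 89.999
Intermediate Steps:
k = 4
S = 13/5 ≈ 2.6000
A(u) = 2/11 (A(u) = (2*u)/(u + 10*u) = (2*u)/((11*u)) = (2*u)*(1/(11*u)) = 2/11)
A(S)/(-235) + 360/k = (2/11)/(-235) + 360/4 = (2/11)*(-1/235) + 360*(¼) = -2/2585 + 90 = 232648/2585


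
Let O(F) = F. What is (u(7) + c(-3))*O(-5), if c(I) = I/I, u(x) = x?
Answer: -40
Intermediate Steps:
c(I) = 1
(u(7) + c(-3))*O(-5) = (7 + 1)*(-5) = 8*(-5) = -40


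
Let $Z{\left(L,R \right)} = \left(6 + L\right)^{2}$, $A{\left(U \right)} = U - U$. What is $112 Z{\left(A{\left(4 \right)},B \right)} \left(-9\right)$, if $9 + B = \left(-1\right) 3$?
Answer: $-36288$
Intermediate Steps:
$A{\left(U \right)} = 0$
$B = -12$ ($B = -9 - 3 = -12$)
$112 Z{\left(A{\left(4 \right)},B \right)} \left(-9\right) = 112 \left(6 + 0\right)^{2} \left(-9\right) = 112 \cdot 6^{2} \left(-9\right) = 112 \cdot 36 \left(-9\right) = 4032 \left(-9\right) = -36288$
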